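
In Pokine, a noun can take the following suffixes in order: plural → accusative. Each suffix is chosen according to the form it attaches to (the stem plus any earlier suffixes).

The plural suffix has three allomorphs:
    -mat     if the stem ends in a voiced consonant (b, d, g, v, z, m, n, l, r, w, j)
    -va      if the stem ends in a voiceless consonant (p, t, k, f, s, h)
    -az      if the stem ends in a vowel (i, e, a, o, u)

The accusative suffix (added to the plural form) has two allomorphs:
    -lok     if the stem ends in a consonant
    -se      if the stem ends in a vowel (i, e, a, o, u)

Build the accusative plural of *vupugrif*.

*vupugrif* — final sound /f/ (a voiceless consonant) → -va → *vupugrifva*.
Since the final sound of the plural form *vupugrifva* is /a/ (a vowel), it takes -se, giving *vupugrifvase*.

vupugrifvase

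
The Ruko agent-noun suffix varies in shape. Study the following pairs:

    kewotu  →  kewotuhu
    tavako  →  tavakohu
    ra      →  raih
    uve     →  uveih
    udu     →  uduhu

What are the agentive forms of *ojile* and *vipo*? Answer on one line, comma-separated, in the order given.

ojileih, vipohu

The alternation tracks the last vowel of the stem — -hu when the last vowel of the stem is a rounded vowel (*kewotu*, *tavako*, *udu*); -ih when the last vowel of the stem is an unrounded vowel (*ra*, *uve*).
Since the last vowel of *ojile* is /e/ (an unrounded vowel), it takes -ih, giving *ojileih*.
*vipo*: last vowel = /o/, a rounded vowel → -hu → *vipohu*.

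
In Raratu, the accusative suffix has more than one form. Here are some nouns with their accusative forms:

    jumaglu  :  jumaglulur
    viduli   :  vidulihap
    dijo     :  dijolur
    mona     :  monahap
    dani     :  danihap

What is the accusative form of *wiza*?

The alternation tracks the last vowel of the stem — -lur when the last vowel of the stem is a rounded vowel (*jumaglu*, *dijo*); -hap when the last vowel of the stem is an unrounded vowel (*viduli*, *mona*, *dani*).
The last vowel of *wiza* is /a/, which is an unrounded vowel, so the suffix is -hap, giving *wizahap*.

wizahap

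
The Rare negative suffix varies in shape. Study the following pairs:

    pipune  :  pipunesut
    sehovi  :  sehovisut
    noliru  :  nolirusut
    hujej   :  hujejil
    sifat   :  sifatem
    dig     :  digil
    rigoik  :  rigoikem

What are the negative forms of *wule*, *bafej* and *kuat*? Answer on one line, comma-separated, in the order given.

wulesut, bafejil, kuatem

The pattern is voicing of the final sound: -em when the stem ends in a voiceless consonant (*sifat*, *rigoik*); -il when the stem ends in a voiced consonant (*hujej*, *dig*); -sut when the stem ends in a vowel (*pipune*, *sehovi*, *noliru*).
Since the final sound of *wule* is /e/ (a vowel), it takes -sut, giving *wulesut*.
*bafej* — final sound /j/ (a voiced consonant) → -il → *bafejil*.
Since the final sound of *kuat* is /t/ (a voiceless consonant), it takes -em, giving *kuatem*.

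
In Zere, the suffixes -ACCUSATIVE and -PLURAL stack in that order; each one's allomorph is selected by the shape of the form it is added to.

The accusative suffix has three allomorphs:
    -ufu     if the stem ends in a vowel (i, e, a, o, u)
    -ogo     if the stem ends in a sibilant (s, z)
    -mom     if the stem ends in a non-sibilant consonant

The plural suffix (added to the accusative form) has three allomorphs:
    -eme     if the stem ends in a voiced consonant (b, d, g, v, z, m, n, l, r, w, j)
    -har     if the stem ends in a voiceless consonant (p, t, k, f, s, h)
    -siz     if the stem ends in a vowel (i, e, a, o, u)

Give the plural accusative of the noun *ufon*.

*ufon*: final sound = /n/, a non-sibilant consonant → -mom → *ufonmom*.
The accusative form *ufonmom*: final sound = /m/, a voiced consonant → -eme → *ufonmomeme*.

ufonmomeme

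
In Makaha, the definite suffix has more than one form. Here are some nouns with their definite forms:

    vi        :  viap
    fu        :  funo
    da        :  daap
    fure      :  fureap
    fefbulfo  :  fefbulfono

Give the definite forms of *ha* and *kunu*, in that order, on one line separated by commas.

The suffix is conditioned by the last vowel: -no when the last vowel of the stem is a rounded vowel (*fu*, *fefbulfo*); -ap when the last vowel of the stem is an unrounded vowel (*vi*, *da*, *fure*).
The last vowel of *ha* is /a/, which is an unrounded vowel, so the suffix is -ap, giving *haap*.
*kunu*: last vowel = /u/, a rounded vowel → -no → *kununo*.

haap, kununo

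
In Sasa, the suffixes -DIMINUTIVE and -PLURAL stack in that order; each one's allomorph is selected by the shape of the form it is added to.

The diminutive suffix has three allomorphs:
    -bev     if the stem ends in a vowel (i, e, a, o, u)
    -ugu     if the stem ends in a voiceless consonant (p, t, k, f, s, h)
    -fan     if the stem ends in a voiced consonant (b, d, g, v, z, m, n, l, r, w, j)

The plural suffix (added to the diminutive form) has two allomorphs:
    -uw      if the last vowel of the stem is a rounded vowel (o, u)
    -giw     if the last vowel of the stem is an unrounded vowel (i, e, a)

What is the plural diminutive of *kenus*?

kenusuguuw

The final sound of *kenus* is /s/, which is a voiceless consonant, so the diminutive suffix is -ugu, giving *kenusugu*.
The last vowel of the diminutive form *kenusugu* is /u/, which is a rounded vowel, so the plural suffix is -uw, giving *kenusuguuw*.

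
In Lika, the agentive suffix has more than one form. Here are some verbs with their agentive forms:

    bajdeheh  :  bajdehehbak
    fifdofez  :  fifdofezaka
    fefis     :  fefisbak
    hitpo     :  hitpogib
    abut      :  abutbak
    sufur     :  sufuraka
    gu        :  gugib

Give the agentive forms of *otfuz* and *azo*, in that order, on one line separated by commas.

The suffix is conditioned by the final sound: -bak when the stem ends in a voiceless consonant (*bajdeheh*, *fefis*, *abut*); -aka when the stem ends in a voiced consonant (*fifdofez*, *sufur*); -gib when the stem ends in a vowel (*hitpo*, *gu*).
*otfuz* — final sound /z/ (a voiced consonant) → -aka → *otfuzaka*.
*azo*: final sound = /o/, a vowel → -gib → *azogib*.

otfuzaka, azogib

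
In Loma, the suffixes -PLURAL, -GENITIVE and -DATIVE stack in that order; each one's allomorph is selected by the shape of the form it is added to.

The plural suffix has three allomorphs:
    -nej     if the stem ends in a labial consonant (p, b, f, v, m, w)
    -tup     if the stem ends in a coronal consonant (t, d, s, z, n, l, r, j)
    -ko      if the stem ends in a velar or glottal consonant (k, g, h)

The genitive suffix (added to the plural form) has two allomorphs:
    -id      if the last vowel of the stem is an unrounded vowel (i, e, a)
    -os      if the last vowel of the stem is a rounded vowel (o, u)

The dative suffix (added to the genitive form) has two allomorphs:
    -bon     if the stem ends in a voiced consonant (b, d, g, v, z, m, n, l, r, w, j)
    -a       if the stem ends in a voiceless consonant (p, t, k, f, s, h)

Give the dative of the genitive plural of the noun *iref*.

*iref* — final consonant /f/ (labial) → -nej → *irefnej*.
The last vowel of the plural form *irefnej* is /e/, which is an unrounded vowel, so the genitive suffix is -id, giving *irefnejid*.
Since the final consonant of the genitive form *irefnejid* is /d/ (voiced), it takes -bon, giving *irefnejidbon*.

irefnejidbon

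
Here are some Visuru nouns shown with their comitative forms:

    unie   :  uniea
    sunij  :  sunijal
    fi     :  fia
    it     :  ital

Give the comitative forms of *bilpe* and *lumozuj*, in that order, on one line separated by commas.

The suffix is conditioned by the final sound: -al when the stem ends in a consonant (*sunij*, *it*); -a when the stem ends in a vowel (*unie*, *fi*).
*bilpe* — final sound /e/ (a vowel) → -a → *bilpea*.
Since the final sound of *lumozuj* is /j/ (a consonant), it takes -al, giving *lumozujal*.

bilpea, lumozujal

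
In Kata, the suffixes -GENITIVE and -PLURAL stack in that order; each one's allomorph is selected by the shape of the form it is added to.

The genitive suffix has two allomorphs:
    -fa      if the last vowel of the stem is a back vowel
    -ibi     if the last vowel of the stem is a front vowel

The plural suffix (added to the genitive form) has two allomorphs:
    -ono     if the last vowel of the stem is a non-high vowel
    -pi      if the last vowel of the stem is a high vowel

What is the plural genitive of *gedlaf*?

gedlaffaono

*gedlaf*: last vowel = /a/, a back vowel → -fa → *gedlaffa*.
The last vowel of the genitive form *gedlaffa* is /a/, which is a non-high vowel, so the plural suffix is -ono, giving *gedlaffaono*.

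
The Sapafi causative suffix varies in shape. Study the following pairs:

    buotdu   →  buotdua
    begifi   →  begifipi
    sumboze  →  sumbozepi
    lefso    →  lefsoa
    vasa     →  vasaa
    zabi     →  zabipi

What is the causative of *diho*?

The pattern is front/back vowel harmony: -pi when the last vowel of the stem is a front vowel (*begifi*, *sumboze*, *zabi*); -a when the last vowel of the stem is a back vowel (*buotdu*, *lefso*, *vasa*).
*diho*: last vowel = /o/, a back vowel → -a → *dihoa*.

dihoa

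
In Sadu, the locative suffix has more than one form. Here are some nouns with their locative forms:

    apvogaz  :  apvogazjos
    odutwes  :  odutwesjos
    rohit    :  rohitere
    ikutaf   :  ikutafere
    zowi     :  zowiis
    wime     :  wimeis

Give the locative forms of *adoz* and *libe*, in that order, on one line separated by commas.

The pattern is sibilance of the final sound: -jos when the stem ends in a sibilant (*apvogaz*, *odutwes*); -ere when the stem ends in a non-sibilant consonant (*rohit*, *ikutaf*); -is when the stem ends in a vowel (*zowi*, *wime*).
*adoz* — final sound /z/ (a sibilant) → -jos → *adozjos*.
The final sound of *libe* is /e/, which is a vowel, so the suffix is -is, giving *libeis*.

adozjos, libeis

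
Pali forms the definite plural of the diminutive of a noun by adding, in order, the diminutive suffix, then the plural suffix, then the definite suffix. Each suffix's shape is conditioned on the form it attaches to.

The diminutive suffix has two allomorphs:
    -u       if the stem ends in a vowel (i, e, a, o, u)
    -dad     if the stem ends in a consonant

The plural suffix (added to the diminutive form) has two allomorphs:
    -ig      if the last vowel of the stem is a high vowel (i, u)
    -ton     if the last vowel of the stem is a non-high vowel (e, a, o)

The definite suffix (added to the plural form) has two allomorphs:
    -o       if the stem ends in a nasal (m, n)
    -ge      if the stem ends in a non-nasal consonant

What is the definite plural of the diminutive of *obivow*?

*obivow*: final sound = /w/, a consonant → -dad → *obivowdad*.
Since the last vowel of the diminutive form *obivowdad* is /a/ (a non-high vowel), it takes -ton, giving *obivowdadton*.
The final consonant of the plural form *obivowdadton* is /n/, which is a nasal, so the definite suffix is -o, giving *obivowdadtono*.

obivowdadtono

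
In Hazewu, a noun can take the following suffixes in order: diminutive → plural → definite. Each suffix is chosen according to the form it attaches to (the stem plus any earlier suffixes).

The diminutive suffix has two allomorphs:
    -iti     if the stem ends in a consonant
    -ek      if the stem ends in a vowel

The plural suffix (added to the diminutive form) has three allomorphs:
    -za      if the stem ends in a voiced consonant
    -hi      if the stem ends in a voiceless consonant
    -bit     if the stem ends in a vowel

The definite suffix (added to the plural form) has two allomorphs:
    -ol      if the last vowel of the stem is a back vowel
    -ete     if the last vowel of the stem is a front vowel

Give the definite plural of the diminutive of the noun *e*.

*e* — final sound /e/ (a vowel) → -ek → *eek*.
Since the final sound of the diminutive form *eek* is /k/ (a voiceless consonant), it takes -hi, giving *eekhi*.
The plural form *eekhi* — last vowel /i/ (a front vowel) → -ete → *eekhiete*.

eekhiete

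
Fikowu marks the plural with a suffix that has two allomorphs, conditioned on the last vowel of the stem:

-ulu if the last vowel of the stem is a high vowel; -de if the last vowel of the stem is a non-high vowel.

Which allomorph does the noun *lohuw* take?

Since the last vowel of *lohuw* is /u/ (a high vowel), it takes -ulu.

-ulu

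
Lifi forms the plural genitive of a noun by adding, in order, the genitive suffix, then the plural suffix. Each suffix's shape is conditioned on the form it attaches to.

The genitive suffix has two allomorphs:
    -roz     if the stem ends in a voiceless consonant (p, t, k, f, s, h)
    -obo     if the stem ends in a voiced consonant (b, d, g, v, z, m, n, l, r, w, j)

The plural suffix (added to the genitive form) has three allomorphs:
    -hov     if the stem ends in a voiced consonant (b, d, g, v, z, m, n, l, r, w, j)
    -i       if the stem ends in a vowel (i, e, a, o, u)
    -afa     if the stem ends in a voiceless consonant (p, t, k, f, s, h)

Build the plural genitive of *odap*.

*odap*: final consonant = /p/, voiceless → -roz → *odaproz*.
The genitive form *odaproz*: final sound = /z/, a voiced consonant → -hov → *odaprozhov*.

odaprozhov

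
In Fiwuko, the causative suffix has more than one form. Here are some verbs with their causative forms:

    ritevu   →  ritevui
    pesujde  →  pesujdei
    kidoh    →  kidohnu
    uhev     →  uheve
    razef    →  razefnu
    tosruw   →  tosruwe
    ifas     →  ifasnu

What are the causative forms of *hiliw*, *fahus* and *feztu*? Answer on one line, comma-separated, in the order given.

hiliwe, fahusnu, feztui

Looking at the final sound of each stem: -nu when the stem ends in a voiceless consonant (*kidoh*, *razef*, *ifas*); -e when the stem ends in a voiced consonant (*uhev*, *tosruw*); -i when the stem ends in a vowel (*ritevu*, *pesujde*).
*hiliw*: final sound = /w/, a voiced consonant → -e → *hiliwe*.
The final sound of *fahus* is /s/, which is a voiceless consonant, so the suffix is -nu, giving *fahusnu*.
Since the final sound of *feztu* is /u/ (a vowel), it takes -i, giving *feztui*.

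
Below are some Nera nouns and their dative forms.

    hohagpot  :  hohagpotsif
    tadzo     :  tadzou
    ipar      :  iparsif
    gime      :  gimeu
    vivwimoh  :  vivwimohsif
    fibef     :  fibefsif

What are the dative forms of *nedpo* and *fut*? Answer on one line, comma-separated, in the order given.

Looking at the final sound of each stem: -sif when the stem ends in a consonant (*hohagpot*, *ipar*, *vivwimoh*, *fibef*); -u when the stem ends in a vowel (*tadzo*, *gime*).
*nedpo* — final sound /o/ (a vowel) → -u → *nedpou*.
*fut* — final sound /t/ (a consonant) → -sif → *futsif*.

nedpou, futsif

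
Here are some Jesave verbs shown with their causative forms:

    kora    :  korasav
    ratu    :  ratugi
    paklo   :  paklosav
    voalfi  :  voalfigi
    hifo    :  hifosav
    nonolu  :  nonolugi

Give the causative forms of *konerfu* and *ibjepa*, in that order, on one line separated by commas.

konerfugi, ibjepasav

The suffix is conditioned by the last vowel: -gi when the last vowel of the stem is a high vowel (*ratu*, *voalfi*, *nonolu*); -sav when the last vowel of the stem is a non-high vowel (*kora*, *paklo*, *hifo*).
Since the last vowel of *konerfu* is /u/ (a high vowel), it takes -gi, giving *konerfugi*.
The last vowel of *ibjepa* is /a/, which is a non-high vowel, so the suffix is -sav, giving *ibjepasav*.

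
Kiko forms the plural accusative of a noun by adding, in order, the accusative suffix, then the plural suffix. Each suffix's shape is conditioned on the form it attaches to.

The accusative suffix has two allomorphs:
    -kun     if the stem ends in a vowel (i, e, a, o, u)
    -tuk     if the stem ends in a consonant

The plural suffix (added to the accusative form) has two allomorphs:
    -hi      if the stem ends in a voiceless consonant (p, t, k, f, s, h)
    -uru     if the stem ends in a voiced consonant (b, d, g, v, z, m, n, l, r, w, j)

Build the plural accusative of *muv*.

muvtukhi

*muv* — final sound /v/ (a consonant) → -tuk → *muvtuk*.
The final consonant of the accusative form *muvtuk* is /k/, which is voiceless, so the plural suffix is -hi, giving *muvtukhi*.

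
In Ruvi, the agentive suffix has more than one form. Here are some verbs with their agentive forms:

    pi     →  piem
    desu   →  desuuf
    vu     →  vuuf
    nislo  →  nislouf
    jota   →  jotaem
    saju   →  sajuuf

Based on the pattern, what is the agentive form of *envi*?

enviem

The pattern is rounding harmony: -uf when the last vowel of the stem is a rounded vowel (*desu*, *vu*, *nislo*, *saju*); -em when the last vowel of the stem is an unrounded vowel (*pi*, *jota*).
*envi*: last vowel = /i/, an unrounded vowel → -em → *enviem*.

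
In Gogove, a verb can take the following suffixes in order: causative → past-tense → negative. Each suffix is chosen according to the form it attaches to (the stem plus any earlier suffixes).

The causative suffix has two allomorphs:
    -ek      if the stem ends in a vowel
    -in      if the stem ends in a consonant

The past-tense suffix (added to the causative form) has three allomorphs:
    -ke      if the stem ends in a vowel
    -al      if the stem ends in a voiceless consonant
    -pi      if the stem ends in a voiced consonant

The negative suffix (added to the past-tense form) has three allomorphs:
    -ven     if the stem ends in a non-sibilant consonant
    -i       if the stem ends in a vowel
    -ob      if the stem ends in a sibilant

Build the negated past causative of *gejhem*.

The final sound of *gejhem* is /m/, which is a consonant, so the causative suffix is -in, giving *gejhemin*.
The causative form *gejhemin* — final sound /n/ (a voiced consonant) → -pi → *gejheminpi*.
Since the final sound of the past-tense form *gejheminpi* is /i/ (a vowel), it takes -i, giving *gejheminpii*.

gejheminpii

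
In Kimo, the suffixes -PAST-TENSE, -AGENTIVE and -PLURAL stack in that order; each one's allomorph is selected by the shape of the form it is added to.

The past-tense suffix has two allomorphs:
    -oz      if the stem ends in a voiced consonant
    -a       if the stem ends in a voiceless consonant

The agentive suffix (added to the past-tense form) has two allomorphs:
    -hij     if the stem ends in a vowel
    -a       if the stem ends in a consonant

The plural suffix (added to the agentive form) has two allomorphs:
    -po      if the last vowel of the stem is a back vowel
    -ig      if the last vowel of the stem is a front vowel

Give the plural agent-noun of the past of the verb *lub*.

The final consonant of *lub* is /b/, which is voiced, so the past-tense suffix is -oz, giving *luboz*.
Since the final sound of the past-tense form *luboz* is /z/ (a consonant), it takes -a, giving *luboza*.
The last vowel of the agentive form *luboza* is /a/, which is a back vowel, so the plural suffix is -po, giving *lubozapo*.

lubozapo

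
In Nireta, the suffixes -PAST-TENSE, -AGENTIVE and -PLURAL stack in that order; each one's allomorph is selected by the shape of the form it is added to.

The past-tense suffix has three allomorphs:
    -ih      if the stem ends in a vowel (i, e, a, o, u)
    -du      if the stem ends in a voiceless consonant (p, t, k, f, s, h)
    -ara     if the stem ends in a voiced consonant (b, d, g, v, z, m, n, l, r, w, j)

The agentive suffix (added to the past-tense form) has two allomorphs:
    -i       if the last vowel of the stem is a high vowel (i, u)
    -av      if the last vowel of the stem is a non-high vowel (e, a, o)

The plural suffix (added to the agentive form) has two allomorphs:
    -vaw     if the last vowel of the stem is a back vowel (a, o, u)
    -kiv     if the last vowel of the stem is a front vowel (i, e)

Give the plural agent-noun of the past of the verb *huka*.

hukaihikiv

Since the final sound of *huka* is /a/ (a vowel), it takes -ih, giving *hukaih*.
The last vowel of the past-tense form *hukaih* is /i/, which is a high vowel, so the agentive suffix is -i, giving *hukaihi*.
The last vowel of the agentive form *hukaihi* is /i/, which is a front vowel, so the plural suffix is -kiv, giving *hukaihikiv*.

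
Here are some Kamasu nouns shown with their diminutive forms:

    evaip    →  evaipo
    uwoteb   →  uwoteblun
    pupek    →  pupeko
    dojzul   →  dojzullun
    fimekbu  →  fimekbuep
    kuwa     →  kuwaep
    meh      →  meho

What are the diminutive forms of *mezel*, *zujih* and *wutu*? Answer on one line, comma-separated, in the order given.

The pattern is voicing of the final sound: -o when the stem ends in a voiceless consonant (*evaip*, *pupek*, *meh*); -lun when the stem ends in a voiced consonant (*uwoteb*, *dojzul*); -ep when the stem ends in a vowel (*fimekbu*, *kuwa*).
*mezel*: final sound = /l/, a voiced consonant → -lun → *mezellun*.
*zujih*: final sound = /h/, a voiceless consonant → -o → *zujiho*.
Since the final sound of *wutu* is /u/ (a vowel), it takes -ep, giving *wutuep*.

mezellun, zujiho, wutuep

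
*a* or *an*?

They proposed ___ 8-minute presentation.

The indefinite article is chosen by the initial *sound* of the following word, not its spelling.
The number *8* is spoken "eight", beginning with /eɪt/ — a vowel sound.
So the article is *an*: They proposed an 8-minute presentation.

an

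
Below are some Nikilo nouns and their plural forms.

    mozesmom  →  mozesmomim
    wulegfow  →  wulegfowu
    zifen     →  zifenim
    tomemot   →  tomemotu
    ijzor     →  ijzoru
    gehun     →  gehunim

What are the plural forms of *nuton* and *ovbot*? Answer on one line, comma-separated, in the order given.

nutonim, ovbotu

Looking at the final consonant of each stem: -im when the stem ends in a nasal (*mozesmom*, *zifen*, *gehun*); -u when the stem ends in a non-nasal consonant (*wulegfow*, *tomemot*, *ijzor*).
*nuton* — final consonant /n/ (a nasal) → -im → *nutonim*.
The final consonant of *ovbot* is /t/, which is non-nasal, so the suffix is -u, giving *ovbotu*.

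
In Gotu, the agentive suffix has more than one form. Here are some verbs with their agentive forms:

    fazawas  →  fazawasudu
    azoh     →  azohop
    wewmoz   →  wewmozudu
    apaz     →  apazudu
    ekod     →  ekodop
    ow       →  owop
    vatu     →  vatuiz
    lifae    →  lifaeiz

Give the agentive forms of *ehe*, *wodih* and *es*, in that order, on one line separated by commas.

eheiz, wodihop, esudu

Looking at the final sound of each stem: -udu when the stem ends in a sibilant (*fazawas*, *wewmoz*, *apaz*); -op when the stem ends in a non-sibilant consonant (*azoh*, *ekod*, *ow*); -iz when the stem ends in a vowel (*vatu*, *lifae*).
*ehe*: final sound = /e/, a vowel → -iz → *eheiz*.
*wodih* — final sound /h/ (a non-sibilant consonant) → -op → *wodihop*.
Since the final sound of *es* is /s/ (a sibilant), it takes -udu, giving *esudu*.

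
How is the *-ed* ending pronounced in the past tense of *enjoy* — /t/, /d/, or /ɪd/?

/d/

The stem *enjoy* ends in a voiced sound other than /d/.
The -ed suffix is realized as /ɪd/ after /t, d/; as /t/ after other voiceless consonants; and as /d/ after other voiced sounds.
So -ed on *enjoy* is pronounced /d/.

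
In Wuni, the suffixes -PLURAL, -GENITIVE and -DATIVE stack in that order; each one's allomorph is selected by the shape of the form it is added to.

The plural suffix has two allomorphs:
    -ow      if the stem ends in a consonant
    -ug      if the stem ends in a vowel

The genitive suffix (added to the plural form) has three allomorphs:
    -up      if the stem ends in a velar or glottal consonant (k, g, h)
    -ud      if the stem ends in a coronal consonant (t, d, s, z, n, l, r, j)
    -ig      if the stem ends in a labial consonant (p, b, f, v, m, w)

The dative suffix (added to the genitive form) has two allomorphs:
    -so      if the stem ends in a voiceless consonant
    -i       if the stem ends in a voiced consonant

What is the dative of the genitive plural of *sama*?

Since the final sound of *sama* is /a/ (a vowel), it takes -ug, giving *samaug*.
The plural form *samaug* — final consonant /g/ (velar/glottal) → -up → *samaugup*.
The final consonant of the genitive form *samaugup* is /p/, which is voiceless, so the dative suffix is -so, giving *samaugupso*.

samaugupso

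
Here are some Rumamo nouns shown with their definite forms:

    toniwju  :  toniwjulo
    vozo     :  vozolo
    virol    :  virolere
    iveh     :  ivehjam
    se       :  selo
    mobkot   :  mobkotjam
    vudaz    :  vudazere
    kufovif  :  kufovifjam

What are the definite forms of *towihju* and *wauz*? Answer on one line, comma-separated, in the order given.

The alternation tracks the final sound of the stem — -jam when the stem ends in a voiceless consonant (*iveh*, *mobkot*, *kufovif*); -ere when the stem ends in a voiced consonant (*virol*, *vudaz*); -lo when the stem ends in a vowel (*toniwju*, *vozo*, *se*).
Since the final sound of *towihju* is /u/ (a vowel), it takes -lo, giving *towihjulo*.
*wauz* — final sound /z/ (a voiced consonant) → -ere → *wauzere*.

towihjulo, wauzere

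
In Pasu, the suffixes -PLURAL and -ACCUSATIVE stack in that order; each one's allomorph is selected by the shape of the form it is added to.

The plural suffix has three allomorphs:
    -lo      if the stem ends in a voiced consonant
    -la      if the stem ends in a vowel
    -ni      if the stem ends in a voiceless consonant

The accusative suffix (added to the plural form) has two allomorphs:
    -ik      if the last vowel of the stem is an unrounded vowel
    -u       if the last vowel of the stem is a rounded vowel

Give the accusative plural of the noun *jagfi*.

*jagfi*: final sound = /i/, a vowel → -la → *jagfila*.
The plural form *jagfila* — last vowel /a/ (an unrounded vowel) → -ik → *jagfilaik*.

jagfilaik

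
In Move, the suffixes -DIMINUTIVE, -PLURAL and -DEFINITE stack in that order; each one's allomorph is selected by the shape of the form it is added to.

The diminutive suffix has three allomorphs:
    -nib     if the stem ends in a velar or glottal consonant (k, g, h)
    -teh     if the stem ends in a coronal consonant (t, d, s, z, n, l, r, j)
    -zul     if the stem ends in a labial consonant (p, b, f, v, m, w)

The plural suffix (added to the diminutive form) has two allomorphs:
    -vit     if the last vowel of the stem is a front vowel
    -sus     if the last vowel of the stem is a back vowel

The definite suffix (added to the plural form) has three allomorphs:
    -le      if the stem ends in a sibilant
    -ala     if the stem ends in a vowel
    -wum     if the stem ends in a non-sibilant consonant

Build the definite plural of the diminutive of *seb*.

sebzulsusle

The final consonant of *seb* is /b/, which is labial, so the diminutive suffix is -zul, giving *sebzul*.
The diminutive form *sebzul* — last vowel /u/ (a back vowel) → -sus → *sebzulsus*.
The final sound of the plural form *sebzulsus* is /s/, which is a sibilant, so the definite suffix is -le, giving *sebzulsusle*.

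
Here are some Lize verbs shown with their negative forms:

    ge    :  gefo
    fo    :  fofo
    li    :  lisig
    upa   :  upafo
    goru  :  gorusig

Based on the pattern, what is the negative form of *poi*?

poisig

The pattern is height harmony: -sig when the last vowel of the stem is a high vowel (*li*, *goru*); -fo when the last vowel of the stem is a non-high vowel (*ge*, *fo*, *upa*).
The last vowel of *poi* is /i/, which is a high vowel, so the suffix is -sig, giving *poisig*.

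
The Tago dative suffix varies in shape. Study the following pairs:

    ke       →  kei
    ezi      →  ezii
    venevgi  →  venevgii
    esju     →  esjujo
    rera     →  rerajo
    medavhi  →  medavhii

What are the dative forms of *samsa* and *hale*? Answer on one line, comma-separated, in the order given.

The suffix is conditioned by the last vowel: -i when the last vowel of the stem is a front vowel (*ke*, *ezi*, *venevgi*, *medavhi*); -jo when the last vowel of the stem is a back vowel (*esju*, *rera*).
The last vowel of *samsa* is /a/, which is a back vowel, so the suffix is -jo, giving *samsajo*.
The last vowel of *hale* is /e/, which is a front vowel, so the suffix is -i, giving *halei*.

samsajo, halei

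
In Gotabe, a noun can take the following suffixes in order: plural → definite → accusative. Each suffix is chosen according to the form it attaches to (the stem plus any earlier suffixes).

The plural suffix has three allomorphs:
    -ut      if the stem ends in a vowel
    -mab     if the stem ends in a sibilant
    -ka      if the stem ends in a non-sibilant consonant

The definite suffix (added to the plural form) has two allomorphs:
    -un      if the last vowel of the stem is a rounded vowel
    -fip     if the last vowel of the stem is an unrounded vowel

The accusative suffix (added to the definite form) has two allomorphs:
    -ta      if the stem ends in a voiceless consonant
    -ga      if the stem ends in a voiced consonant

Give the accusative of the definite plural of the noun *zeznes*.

*zeznes* — final sound /s/ (a sibilant) → -mab → *zeznesmab*.
Since the last vowel of the plural form *zeznesmab* is /a/ (an unrounded vowel), it takes -fip, giving *zeznesmabfip*.
The definite form *zeznesmabfip* — final consonant /p/ (voiceless) → -ta → *zeznesmabfipta*.

zeznesmabfipta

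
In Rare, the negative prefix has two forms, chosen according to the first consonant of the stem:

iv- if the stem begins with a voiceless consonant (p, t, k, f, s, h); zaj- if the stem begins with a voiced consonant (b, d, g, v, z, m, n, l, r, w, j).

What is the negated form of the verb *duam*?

The first consonant of *duam* is /d/, which is voiced, so the prefix is zaj-, giving *zajduam*.

zajduam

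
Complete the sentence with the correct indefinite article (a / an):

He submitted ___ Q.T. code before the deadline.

a

The indefinite article is chosen by the initial *sound* of the following word, not its spelling.
The initialism *Q.T.* is read letter by letter; the first letter, Q, is pronounced /kjuː/, which begins with a consonant sound.
So the article is *a*: He submitted a Q.T. code before the deadline.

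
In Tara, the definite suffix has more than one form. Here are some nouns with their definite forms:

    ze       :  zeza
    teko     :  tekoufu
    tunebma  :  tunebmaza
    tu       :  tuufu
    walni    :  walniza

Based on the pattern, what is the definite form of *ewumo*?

Looking at the last vowel of each stem: -ufu when the last vowel of the stem is a rounded vowel (*teko*, *tu*); -za when the last vowel of the stem is an unrounded vowel (*ze*, *tunebma*, *walni*).
Since the last vowel of *ewumo* is /o/ (a rounded vowel), it takes -ufu, giving *ewumoufu*.

ewumoufu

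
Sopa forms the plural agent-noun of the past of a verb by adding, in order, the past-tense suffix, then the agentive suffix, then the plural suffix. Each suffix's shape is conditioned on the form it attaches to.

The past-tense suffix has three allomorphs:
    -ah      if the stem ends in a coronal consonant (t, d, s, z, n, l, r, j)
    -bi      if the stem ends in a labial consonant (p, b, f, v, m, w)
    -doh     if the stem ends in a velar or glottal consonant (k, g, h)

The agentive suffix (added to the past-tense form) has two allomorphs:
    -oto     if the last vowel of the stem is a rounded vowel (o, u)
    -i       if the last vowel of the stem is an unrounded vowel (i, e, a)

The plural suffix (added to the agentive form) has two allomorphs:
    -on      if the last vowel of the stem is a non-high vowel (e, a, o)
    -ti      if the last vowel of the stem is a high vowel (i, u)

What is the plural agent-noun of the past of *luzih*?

luzihdohotoon

The final consonant of *luzih* is /h/, which is velar/glottal, so the past-tense suffix is -doh, giving *luzihdoh*.
The past-tense form *luzihdoh* — last vowel /o/ (a rounded vowel) → -oto → *luzihdohoto*.
The agentive form *luzihdohoto* — last vowel /o/ (a non-high vowel) → -on → *luzihdohotoon*.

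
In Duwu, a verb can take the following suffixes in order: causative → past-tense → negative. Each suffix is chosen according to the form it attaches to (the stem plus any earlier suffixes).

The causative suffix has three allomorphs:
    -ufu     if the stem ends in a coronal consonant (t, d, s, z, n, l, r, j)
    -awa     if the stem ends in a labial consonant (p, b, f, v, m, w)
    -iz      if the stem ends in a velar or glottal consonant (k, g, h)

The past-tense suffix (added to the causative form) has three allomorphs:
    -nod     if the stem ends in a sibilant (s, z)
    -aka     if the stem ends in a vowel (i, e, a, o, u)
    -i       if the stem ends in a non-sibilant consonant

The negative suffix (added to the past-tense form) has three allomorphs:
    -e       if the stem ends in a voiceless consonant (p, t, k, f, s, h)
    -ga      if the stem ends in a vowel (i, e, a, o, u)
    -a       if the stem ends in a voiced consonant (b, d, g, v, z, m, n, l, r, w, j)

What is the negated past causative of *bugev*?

bugevawaakaga

*bugev* — final consonant /v/ (labial) → -awa → *bugevawa*.
The final sound of the causative form *bugevawa* is /a/, which is a vowel, so the past-tense suffix is -aka, giving *bugevawaaka*.
The final sound of the past-tense form *bugevawaaka* is /a/, which is a vowel, so the negative suffix is -ga, giving *bugevawaakaga*.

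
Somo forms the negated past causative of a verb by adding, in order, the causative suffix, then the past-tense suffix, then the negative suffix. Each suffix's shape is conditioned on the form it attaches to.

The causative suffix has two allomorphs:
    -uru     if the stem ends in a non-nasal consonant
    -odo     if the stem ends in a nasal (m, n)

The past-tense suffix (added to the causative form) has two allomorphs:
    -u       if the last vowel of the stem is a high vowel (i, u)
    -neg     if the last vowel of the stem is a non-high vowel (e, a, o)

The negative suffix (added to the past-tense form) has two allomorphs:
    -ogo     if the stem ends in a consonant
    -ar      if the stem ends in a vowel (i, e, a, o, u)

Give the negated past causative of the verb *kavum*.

kavumodonegogo

*kavum*: final consonant = /m/, a nasal → -odo → *kavumodo*.
The causative form *kavumodo* — last vowel /o/ (a non-high vowel) → -neg → *kavumodoneg*.
The past-tense form *kavumodoneg* — final sound /g/ (a consonant) → -ogo → *kavumodonegogo*.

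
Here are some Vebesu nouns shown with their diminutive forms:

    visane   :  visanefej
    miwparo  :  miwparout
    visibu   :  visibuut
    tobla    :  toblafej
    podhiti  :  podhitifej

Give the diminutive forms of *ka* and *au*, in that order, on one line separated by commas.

The pattern is rounding harmony: -ut when the last vowel of the stem is a rounded vowel (*miwparo*, *visibu*); -fej when the last vowel of the stem is an unrounded vowel (*visane*, *tobla*, *podhiti*).
*ka* — last vowel /a/ (an unrounded vowel) → -fej → *kafej*.
*au* — last vowel /u/ (a rounded vowel) → -ut → *auut*.

kafej, auut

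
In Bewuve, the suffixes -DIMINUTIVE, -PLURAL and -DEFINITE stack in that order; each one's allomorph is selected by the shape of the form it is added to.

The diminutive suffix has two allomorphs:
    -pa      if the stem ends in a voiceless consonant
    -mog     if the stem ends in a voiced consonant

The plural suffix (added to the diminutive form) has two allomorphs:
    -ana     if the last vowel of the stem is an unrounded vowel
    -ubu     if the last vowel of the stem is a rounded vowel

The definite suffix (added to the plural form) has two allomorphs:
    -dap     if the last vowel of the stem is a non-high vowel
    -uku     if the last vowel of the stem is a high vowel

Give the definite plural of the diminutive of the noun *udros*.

*udros*: final consonant = /s/, voiceless → -pa → *udrospa*.
Since the last vowel of the diminutive form *udrospa* is /a/ (an unrounded vowel), it takes -ana, giving *udrospaana*.
The plural form *udrospaana* — last vowel /a/ (a non-high vowel) → -dap → *udrospaanadap*.

udrospaanadap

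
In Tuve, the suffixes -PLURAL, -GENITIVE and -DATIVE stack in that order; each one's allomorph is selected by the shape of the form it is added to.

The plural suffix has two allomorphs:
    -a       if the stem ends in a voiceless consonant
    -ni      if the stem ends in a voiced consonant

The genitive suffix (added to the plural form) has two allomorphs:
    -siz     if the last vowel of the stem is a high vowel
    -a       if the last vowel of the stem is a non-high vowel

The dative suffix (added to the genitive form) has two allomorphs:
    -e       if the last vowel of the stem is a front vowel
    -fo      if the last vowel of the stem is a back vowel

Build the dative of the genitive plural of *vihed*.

vihednisize

*vihed* — final consonant /d/ (voiced) → -ni → *vihedni*.
The last vowel of the plural form *vihedni* is /i/, which is a high vowel, so the genitive suffix is -siz, giving *vihednisiz*.
Since the last vowel of the genitive form *vihednisiz* is /i/ (a front vowel), it takes -e, giving *vihednisize*.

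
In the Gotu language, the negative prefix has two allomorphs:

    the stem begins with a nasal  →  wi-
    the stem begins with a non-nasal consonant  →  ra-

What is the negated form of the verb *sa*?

rasa

Since the first consonant of *sa* is /s/ (non-nasal), it takes ra-, giving *rasa*.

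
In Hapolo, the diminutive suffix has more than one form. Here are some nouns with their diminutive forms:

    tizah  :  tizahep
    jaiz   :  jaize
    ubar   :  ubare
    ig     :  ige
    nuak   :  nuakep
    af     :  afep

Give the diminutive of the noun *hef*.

The alternation tracks the final consonant of the stem — -ep when the stem ends in a voiceless consonant (*tizah*, *nuak*, *af*); -e when the stem ends in a voiced consonant (*jaiz*, *ubar*, *ig*).
*hef* — final consonant /f/ (voiceless) → -ep → *hefep*.

hefep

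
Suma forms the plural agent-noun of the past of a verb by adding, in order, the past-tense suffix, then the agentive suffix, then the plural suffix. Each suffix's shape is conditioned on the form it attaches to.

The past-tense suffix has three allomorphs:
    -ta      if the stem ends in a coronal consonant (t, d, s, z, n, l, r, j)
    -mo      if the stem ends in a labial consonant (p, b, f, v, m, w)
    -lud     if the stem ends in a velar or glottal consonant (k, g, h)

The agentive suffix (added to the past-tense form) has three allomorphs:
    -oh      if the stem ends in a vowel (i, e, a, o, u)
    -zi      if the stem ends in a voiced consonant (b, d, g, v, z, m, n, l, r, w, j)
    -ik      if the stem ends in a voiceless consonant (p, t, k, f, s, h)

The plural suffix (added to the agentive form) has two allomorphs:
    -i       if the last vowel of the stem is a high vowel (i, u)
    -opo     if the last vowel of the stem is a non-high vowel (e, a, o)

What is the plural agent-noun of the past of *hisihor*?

hisihortaohopo

Since the final consonant of *hisihor* is /r/ (coronal), it takes -ta, giving *hisihorta*.
The final sound of the past-tense form *hisihorta* is /a/, which is a vowel, so the agentive suffix is -oh, giving *hisihortaoh*.
The agentive form *hisihortaoh* — last vowel /o/ (a non-high vowel) → -opo → *hisihortaohopo*.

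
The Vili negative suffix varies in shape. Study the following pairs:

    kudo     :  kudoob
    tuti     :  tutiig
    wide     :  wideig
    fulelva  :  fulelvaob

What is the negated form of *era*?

Looking at the last vowel of each stem: -ig when the last vowel of the stem is a front vowel (*tuti*, *wide*); -ob when the last vowel of the stem is a back vowel (*kudo*, *fulelva*).
The last vowel of *era* is /a/, which is a back vowel, so the suffix is -ob, giving *eraob*.

eraob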